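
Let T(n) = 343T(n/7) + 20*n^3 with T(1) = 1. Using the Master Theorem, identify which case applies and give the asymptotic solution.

a=343, b=7, f(n)=20*n^3.
log_7(343) = 3, so n^(log_b(a)) = n^3.
f(n) = Theta(n^3), so Case 2 applies.
T(n) = Theta(n^3 log n).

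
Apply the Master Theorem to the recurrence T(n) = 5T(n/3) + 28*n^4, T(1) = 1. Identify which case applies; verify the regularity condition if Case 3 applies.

a=5, b=3, f(n)=28*n^4.
log_3(5) = 1.465 < 4.
f(n) = Omega(n^(1.465+epsilon)) for some epsilon > 0, so Case 3 is the candidate.
Regularity: a*f(n/b) = 5*28*(n/3)^4 = (5/81)*28*n^4 <= c*f(n) with c = 5/81 < 1. Satisfied.
Case 3: T(n) = Theta(n^4).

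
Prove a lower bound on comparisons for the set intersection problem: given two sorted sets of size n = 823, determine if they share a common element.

For two sorted arrays of size n = 823, any correct algorithm must examine Omega(n) elements. If fewer are examined, an adversary places a common element in an unexamined gap. A merge-based scan achieves O(n), so the bound is tight.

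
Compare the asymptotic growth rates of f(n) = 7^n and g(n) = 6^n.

f(n) = 7^n grows faster: (7/6)^n -> infinity since 7/6 > 1.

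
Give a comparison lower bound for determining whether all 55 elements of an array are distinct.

In the algebraic decision-tree model, the YES region for element distinctness on 55 elements has 55! connected components (one per ordering). Ben-Or's theorem then gives a lower bound of Omega(log(n!)) = Omega(n log n).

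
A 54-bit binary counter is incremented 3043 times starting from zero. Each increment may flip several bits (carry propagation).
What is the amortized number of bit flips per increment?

Bit i flips on every 2^i-th increment, so over 3043 increments bit i flips floor(3043/2^i) times. Summing over i: total flips < 2 * 3043. Amortized: < 2 = O(1) per increment.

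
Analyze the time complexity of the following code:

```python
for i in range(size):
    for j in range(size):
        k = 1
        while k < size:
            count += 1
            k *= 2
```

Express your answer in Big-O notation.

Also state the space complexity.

Time complexity: O(n^2 log n).
Space complexity: O(1).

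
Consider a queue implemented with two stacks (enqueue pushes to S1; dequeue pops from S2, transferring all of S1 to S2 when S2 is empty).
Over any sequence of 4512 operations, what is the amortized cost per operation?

Each element is pushed to S1 once, popped once, pushed to S2 once, and popped once: 4 unit operations over its lifetime. Over 4512 operations the total work is O(4512). Amortized O(1) per enqueue/dequeue.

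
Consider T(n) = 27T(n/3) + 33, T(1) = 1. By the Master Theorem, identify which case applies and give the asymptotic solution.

a=27, b=3, f(n)=33.
log_3(27) = 3 > 0.
Since f(n) = O(n^0) is polynomially smaller than n^3, Case 1 applies.
T(n) = Theta(n^3).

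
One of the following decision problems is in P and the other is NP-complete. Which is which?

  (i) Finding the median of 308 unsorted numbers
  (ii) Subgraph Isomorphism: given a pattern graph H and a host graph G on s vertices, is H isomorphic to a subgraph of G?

(i) is P: linear-time selection (median-of-medians) runs in O(n).
(ii) is NP-complete: generalizes Clique and Hamiltonian Path (pattern size is part of the input).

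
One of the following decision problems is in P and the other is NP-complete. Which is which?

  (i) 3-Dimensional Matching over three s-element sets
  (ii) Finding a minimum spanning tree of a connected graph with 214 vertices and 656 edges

(i) is NP-complete: one of Karp's 21 NP-complete problems.
(ii) is P: Kruskal's / Prim's algorithms run in polynomial time.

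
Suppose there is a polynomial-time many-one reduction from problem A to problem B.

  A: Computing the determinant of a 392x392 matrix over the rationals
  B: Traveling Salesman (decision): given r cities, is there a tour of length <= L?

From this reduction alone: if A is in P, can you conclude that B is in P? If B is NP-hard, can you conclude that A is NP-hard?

A poly-time reduction A <=_p B transfers tractability DOWN (B easy => A easy) and hardness UP (A hard => B hard), not the reverse.
From A in P, the reduction alone does NOT give B in P: any problem in P trivially reduces to SAT, yet SAT is not known to be in P.
From B NP-hard, the reduction alone does NOT give A NP-hard: again, easy problems reduce to hard ones.
(Here in fact A is P and B is NP-complete.)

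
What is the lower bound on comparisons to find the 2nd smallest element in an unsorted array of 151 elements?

Finding the 2nd smallest of 151 elements requires Omega(n) comparisons. Every element must participate in at least one comparison; otherwise it could be the 2nd smallest.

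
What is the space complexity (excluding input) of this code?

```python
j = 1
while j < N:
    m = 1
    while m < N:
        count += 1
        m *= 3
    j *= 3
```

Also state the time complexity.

Space complexity: O(1).
Only a constant amount of auxiliary storage is used; nothing grows with n.
Time complexity: O(log^2 n).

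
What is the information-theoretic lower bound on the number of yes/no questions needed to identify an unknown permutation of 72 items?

There are 72! = 61234458376886086861524070385274672740778091784697328983823014963978384987221689274204160000000000000000 permutations. Each yes/no question gives at most 1 bit, so at least ceil(log_2(61234458376886086861524070385274672740778091784697328983823014963978384987221689274204160000000000000000)) = 345 questions are needed.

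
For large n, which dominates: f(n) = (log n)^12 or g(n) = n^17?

g(n) = n^17 grows faster: any positive polynomial dominates any polylog.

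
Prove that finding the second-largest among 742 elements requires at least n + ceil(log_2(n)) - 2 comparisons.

Lower bound (adversary): identifying the maximum requires 742-1 comparisons (each eliminates one candidate). Assign weight 1 to each element; on each comparison the adversary lets the heavier side win and gives it the loser's weight. The max ends with weight 742, but each comparison it wins at most doubles its weight, so the max must win >= ceil(log_2(742)) = 10 comparisons. The second-largest is one of those 10 direct losers to the max, and identifying which one is largest needs >= 10-1 further comparisons. Total >= 742-1 + 10-1 = 750.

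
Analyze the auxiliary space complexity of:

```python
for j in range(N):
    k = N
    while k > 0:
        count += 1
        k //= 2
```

Space complexity: O(1).
Only a constant amount of auxiliary storage is used; nothing grows with n.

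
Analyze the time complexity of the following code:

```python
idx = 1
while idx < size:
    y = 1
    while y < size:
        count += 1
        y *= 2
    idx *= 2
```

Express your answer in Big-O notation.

Time complexity: O(log^2 n).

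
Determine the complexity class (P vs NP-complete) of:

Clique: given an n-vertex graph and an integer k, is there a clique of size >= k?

This problem is NP-complete: complement of Independent Set / Vertex Cover (with k part of the input).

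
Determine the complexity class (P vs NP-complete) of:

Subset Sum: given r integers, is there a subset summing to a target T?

This problem is NP-complete: one of Karp's 21 NP-complete problems.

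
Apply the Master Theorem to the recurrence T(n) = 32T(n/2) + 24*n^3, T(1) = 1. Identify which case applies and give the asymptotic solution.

a=32, b=2, f(n)=24*n^3.
log_2(32) = 5 > 3.
Since f(n) = O(n^3) is polynomially smaller than n^5, Case 1 applies.
T(n) = Theta(n^5).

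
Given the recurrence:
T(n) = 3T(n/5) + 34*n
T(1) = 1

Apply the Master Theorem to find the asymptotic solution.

a=3, b=5, f(n)=34*n. log_5(3) = 0.6826 < 1. Case 3: T(n) = O(n).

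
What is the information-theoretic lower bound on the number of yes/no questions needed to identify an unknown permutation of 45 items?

There are 45! = 119622220865480194561963161495657715064383733760000000000 permutations. Each yes/no question gives at most 1 bit, so at least ceil(log_2(119622220865480194561963161495657715064383733760000000000)) = 187 questions are needed.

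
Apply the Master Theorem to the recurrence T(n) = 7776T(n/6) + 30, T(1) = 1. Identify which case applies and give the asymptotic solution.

a=7776, b=6, f(n)=30.
log_6(7776) = 5 > 0.
Since f(n) = O(n^0) is polynomially smaller than n^5, Case 1 applies.
T(n) = Theta(n^5).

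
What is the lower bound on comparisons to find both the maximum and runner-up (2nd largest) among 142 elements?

Lower bound: finding the max needs 142-1 comparisons. By an adversary weight-doubling argument, the maximum element must personally win at least ceil(log_2(142)) = 8 comparisons in any correct algorithm. The 2nd largest is among those 8 direct losers, and distinguishing it requires 8-1 more comparisons. Total >= 142-1 + 8-1 = 148. A balanced tournament achieves this bound exactly.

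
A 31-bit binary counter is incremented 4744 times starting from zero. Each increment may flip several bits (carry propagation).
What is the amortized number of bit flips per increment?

Bit i flips on every 2^i-th increment, so over 4744 increments bit i flips floor(4744/2^i) times. Summing over i: total flips < 2 * 4744. Amortized: < 2 = O(1) per increment.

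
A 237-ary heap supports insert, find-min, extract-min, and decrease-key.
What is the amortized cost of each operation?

The 237-ary heap has height O(log_237 n). Insert sifts up: O(log_237 n). Find-min reads the root: O(1). Extract-min sifts down comparing 237 children per level: O(237 * log_237 n). Decrease-key sifts up: O(log_237 n).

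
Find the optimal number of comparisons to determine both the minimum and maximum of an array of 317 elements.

Naive approach: 632 comparisons (316 for max + 316 for min).
Optimal: Compare elements in pairs first (floor(n/2) = 158 comparisons), then find max among winners and min among losers (158 comparisons each).
Total: ceil(3n/2) - 2 = 474 comparisons. An adversary argument shows this is also a lower bound.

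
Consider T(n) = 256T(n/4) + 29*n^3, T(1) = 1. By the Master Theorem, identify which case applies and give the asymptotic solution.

a=256, b=4, f(n)=29*n^3.
log_4(256) = 4 > 3.
Since f(n) = O(n^3) is polynomially smaller than n^4, Case 1 applies.
T(n) = Theta(n^4).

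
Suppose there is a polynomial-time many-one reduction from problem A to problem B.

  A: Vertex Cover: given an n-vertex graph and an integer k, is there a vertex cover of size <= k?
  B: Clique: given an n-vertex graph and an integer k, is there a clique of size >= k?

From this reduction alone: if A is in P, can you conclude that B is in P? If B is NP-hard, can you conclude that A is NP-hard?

A poly-time reduction A <=_p B transfers tractability DOWN (B easy => A easy) and hardness UP (A hard => B hard), not the reverse.
From A in P, the reduction alone does NOT give B in P: any problem in P trivially reduces to SAT, yet SAT is not known to be in P.
From B NP-hard, the reduction alone does NOT give A NP-hard: again, easy problems reduce to hard ones.
(Here in fact A is NP-complete and B is NP-complete.)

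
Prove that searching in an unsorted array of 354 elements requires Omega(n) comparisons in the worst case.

An adversary can always place the target in the last position checked. Until all 354 positions are examined, the target might be in any unchecked position. Therefore 354 comparisons are necessary.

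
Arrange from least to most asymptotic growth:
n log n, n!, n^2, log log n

Ordered by growth rate: log log n < n log n < n^2 < n!.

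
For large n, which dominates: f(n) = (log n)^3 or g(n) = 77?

f(n) = (log n)^3 grows faster: any unbounded function dominates a constant.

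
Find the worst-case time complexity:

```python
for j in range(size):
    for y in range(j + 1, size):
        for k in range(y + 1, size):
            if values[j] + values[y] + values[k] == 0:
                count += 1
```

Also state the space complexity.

Time complexity: O(n^3).
Space complexity: O(1).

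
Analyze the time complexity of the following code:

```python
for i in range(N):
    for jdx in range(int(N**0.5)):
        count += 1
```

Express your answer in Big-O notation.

Time complexity: O(n * sqrt(n)).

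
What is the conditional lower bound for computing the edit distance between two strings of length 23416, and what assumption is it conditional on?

Under SETH (the Strong Exponential Time Hypothesis), edit distance on length-23416 strings cannot be computed in O(n^(2-epsilon)) time for any epsilon > 0 (Backurs-Indyk). The reduction is from CNF-SAT via the orthogonal vectors problem.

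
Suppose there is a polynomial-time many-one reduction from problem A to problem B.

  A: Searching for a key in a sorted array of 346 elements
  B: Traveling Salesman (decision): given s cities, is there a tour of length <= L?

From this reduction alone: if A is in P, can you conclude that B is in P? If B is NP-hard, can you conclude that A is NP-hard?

A poly-time reduction A <=_p B transfers tractability DOWN (B easy => A easy) and hardness UP (A hard => B hard), not the reverse.
From A in P, the reduction alone does NOT give B in P: any problem in P trivially reduces to SAT, yet SAT is not known to be in P.
From B NP-hard, the reduction alone does NOT give A NP-hard: again, easy problems reduce to hard ones.
(Here in fact A is P and B is NP-complete.)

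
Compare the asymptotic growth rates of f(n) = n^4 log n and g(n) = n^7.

g(n) = n^7 grows faster: n^7 / (n^4 log n) = n^3/log n -> infinity.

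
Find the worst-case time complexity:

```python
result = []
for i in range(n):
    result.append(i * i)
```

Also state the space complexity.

Time complexity: O(n).
Space complexity: O(n).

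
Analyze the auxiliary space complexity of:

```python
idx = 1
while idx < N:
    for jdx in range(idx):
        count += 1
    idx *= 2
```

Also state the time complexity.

Space complexity: O(1).
Only a constant amount of auxiliary storage is used; nothing grows with n.
Time complexity: O(n).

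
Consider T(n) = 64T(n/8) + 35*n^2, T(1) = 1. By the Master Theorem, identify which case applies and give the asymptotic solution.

a=64, b=8, f(n)=35*n^2.
log_8(64) = 2, so n^(log_b(a)) = n^2.
f(n) = Theta(n^2), so Case 2 applies.
T(n) = Theta(n^2 log n).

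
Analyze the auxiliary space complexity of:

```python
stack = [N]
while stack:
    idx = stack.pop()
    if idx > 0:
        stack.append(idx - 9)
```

Space complexity: O(1).
Only a constant amount of auxiliary storage is used; nothing grows with n.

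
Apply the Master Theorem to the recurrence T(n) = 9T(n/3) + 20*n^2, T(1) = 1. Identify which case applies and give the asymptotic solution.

a=9, b=3, f(n)=20*n^2.
log_3(9) = 2, so n^(log_b(a)) = n^2.
f(n) = Theta(n^2), so Case 2 applies.
T(n) = Theta(n^2 log n).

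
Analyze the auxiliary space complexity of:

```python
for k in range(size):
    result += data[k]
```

Space complexity: O(1).
Only a constant amount of auxiliary storage is used; nothing grows with n.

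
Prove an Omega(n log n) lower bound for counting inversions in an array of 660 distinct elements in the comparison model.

Decision-tree argument: at any leaf, the comparisons made (with transitivity) must totally order all 660 elements -- otherwise some pair (i,j) is unordered, and an adversary can present two inputs agreeing on every comparison made but with that pair flipped, changing the inversion count by 1, so the leaf's output is wrong on one of them. Hence the tree has >= 660! leaves and height >= log_2(660!) = Omega(n log n). Modified merge sort achieves O(n log n).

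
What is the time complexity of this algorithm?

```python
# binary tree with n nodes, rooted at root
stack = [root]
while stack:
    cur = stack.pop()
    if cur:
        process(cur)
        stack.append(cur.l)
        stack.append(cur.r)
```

Time complexity: O(n).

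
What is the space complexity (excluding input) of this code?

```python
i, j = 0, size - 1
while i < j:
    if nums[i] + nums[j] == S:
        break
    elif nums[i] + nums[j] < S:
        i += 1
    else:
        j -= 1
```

Space complexity: O(1).
Only a constant amount of auxiliary storage is used; nothing grows with n.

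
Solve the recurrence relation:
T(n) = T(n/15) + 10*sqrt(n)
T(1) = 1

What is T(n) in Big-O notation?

Each level contributes sqrt(n/15^k). Geometric series with ratio 1/sqrt(15) < 1 sums to O(sqrt(n)).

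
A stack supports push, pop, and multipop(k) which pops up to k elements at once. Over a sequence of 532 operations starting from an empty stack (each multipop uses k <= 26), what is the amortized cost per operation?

Each element is pushed exactly once and popped at most once (whether by pop or as part of a multipop). So the total number of individual pops over the whole sequence is at most the number of pushes, which is at most 532. Total work <= 2 * 532, hence O(1) amortized per operation.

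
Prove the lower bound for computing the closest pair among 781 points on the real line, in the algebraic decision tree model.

Reduction from element distinctness: given 781 reals, the closest-pair distance is 0 iff two are equal. Element distinctness has an Omega(n log n) lower bound in the algebraic decision tree model (Ben-Or). Therefore closest pair on a line also requires Omega(n log n). Sorting then a linear scan achieves this.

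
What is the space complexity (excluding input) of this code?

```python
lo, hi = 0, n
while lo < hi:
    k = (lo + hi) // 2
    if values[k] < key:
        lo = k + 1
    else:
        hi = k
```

Space complexity: O(1).
Only a constant amount of auxiliary storage is used; nothing grows with n.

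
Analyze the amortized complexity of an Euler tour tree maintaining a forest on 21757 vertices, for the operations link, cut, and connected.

An Euler tour tree stores each tree's Euler tour as a balanced BST keyed by tour position. On 21757 vertices: link concatenates two tours via O(1) splits/joins of size <= 2*21757 (O(log n)); cut splits the tour at the two occurrences of the edge (O(log n)); connected compares BST roots (O(log n) to find the root). All O(log n) amortized.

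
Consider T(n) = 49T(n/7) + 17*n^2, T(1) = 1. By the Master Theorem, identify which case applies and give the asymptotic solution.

a=49, b=7, f(n)=17*n^2.
log_7(49) = 2, so n^(log_b(a)) = n^2.
f(n) = Theta(n^2), so Case 2 applies.
T(n) = Theta(n^2 log n).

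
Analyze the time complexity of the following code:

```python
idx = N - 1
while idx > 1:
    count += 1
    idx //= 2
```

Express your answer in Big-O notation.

Time complexity: O(log n).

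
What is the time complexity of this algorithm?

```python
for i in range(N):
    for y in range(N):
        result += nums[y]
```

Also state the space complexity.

Time complexity: O(n^2).
Space complexity: O(1).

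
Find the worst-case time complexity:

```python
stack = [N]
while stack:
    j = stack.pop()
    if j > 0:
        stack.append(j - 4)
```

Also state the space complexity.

Time complexity: O(n).
Space complexity: O(1).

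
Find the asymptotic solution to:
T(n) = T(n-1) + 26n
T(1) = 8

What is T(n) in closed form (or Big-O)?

Unrolling: T(n) = 8 + 26*(2 + 3 + ... + n) = 8 + 26*(n(n+1)/2 - 1) = O(n^2).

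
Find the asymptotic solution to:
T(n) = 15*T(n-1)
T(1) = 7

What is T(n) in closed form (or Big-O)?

Each step multiplies by 15. T(n) = T(1)*15^(n-1) = 7*15^(n-1).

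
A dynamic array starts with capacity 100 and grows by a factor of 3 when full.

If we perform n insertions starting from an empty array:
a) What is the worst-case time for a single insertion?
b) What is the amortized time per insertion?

(a) Worst-case single insertion: O(n) -- when the array is full at capacity c, the resize copies all c elements, and c can be Theta(n).
(b) Resizes happen at sizes 100, 300, 900, ... Total copy cost for n insertions: 100 + 300 + ... = O(n) (geometric series with ratio 1/3). Amortized cost per insertion: O(n)/n = O(1).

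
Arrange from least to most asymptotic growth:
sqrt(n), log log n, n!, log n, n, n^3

Ordered by growth rate: log log n < log n < sqrt(n) < n < n^3 < n!.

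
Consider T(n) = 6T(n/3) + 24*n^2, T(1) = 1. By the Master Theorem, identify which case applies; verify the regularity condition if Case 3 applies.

a=6, b=3, f(n)=24*n^2.
log_3(6) = 1.631 < 2.
f(n) = Omega(n^(1.631+epsilon)) for some epsilon > 0, so Case 3 is the candidate.
Regularity: a*f(n/b) = 6*24*(n/3)^2 = (6/9)*24*n^2 <= c*f(n) with c = 6/9 < 1. Satisfied.
Case 3: T(n) = Theta(n^2).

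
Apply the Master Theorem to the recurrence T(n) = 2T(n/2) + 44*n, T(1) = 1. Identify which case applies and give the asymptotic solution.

a=2, b=2, f(n)=44*n.
log_2(2) = 1, so n^(log_b(a)) = n.
f(n) = Theta(n), so Case 2 applies.
T(n) = Theta(n log n).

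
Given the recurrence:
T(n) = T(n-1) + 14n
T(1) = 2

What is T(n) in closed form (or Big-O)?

Unrolling: T(n) = 2 + 14*(2 + 3 + ... + n) = 2 + 14*(n(n+1)/2 - 1) = O(n^2).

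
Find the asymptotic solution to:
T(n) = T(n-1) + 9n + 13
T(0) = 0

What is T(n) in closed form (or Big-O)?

Dominant term in sum is 9*sum(i, i=1..n) = 9*n*(n+1)/2 = O(n^2).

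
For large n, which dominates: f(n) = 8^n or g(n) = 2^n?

f(n) = 8^n grows faster: (8/2)^n -> infinity since 8/2 > 1.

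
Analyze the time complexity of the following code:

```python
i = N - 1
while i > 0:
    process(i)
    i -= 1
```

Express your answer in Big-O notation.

Time complexity: O(n).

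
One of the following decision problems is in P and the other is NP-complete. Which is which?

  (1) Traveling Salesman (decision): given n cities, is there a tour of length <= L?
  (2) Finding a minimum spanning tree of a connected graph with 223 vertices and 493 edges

(1) is NP-complete: reduces from Hamiltonian Cycle.
(2) is P: Kruskal's / Prim's algorithms run in polynomial time.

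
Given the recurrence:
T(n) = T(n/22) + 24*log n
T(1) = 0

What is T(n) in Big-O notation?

Each of the log_22(n) levels adds O(log n). T(n) = O(log^2 n).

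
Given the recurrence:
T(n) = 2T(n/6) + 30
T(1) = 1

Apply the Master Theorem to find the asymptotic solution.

a=2, b=6, f(n)=30. log_6(2) = 0.3869. Case 1 of Master Theorem: T(n) = O(n^0.3869).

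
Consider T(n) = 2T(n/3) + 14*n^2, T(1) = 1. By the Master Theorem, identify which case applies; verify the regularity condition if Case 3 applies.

a=2, b=3, f(n)=14*n^2.
log_3(2) = 0.6309 < 2.
f(n) = Omega(n^(0.6309+epsilon)) for some epsilon > 0, so Case 3 is the candidate.
Regularity: a*f(n/b) = 2*14*(n/3)^2 = (2/9)*14*n^2 <= c*f(n) with c = 2/9 < 1. Satisfied.
Case 3: T(n) = Theta(n^2).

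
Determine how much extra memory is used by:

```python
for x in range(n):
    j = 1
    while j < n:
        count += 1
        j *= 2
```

Space complexity: O(1).
Only a constant amount of auxiliary storage is used; nothing grows with n.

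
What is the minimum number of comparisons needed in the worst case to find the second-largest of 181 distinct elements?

Lower bound: finding the max needs 181-1 comparisons. By the adversary weight-doubling argument, the max must personally win >= ceil(log_2(181)) = 8 comparisons; the 2nd-largest is among those 8 losers, needing 8-1 more comparisons. Total >= 181-1 + 8-1 = 187. A balanced knockout tournament achieves this.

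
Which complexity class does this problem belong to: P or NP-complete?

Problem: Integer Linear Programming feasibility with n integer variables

This problem is NP-complete: ILP feasibility is NP-complete (LP relaxation is in P).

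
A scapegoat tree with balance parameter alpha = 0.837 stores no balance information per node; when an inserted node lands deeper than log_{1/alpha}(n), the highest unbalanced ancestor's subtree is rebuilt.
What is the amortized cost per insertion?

Search/insert path is O(log n). A rebuild of a subtree of size s costs O(s), but with alpha = 0.837 at least Omega(s) insertions must have occurred in that subtree since its last rebuild. Charging O(1) of the rebuild to each such insertion gives O(log n) amortized.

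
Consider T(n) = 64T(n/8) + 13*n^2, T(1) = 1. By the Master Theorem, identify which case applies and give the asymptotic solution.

a=64, b=8, f(n)=13*n^2.
log_8(64) = 2, so n^(log_b(a)) = n^2.
f(n) = Theta(n^2), so Case 2 applies.
T(n) = Theta(n^2 log n).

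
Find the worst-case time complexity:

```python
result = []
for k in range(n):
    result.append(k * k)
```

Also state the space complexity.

Time complexity: O(n).
Space complexity: O(n).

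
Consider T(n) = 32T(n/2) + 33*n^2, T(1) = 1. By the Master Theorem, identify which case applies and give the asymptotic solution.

a=32, b=2, f(n)=33*n^2.
log_2(32) = 5 > 2.
Since f(n) = O(n^2) is polynomially smaller than n^5, Case 1 applies.
T(n) = Theta(n^5).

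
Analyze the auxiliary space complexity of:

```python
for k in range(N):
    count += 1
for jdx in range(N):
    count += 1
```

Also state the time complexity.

Space complexity: O(1).
Only a constant amount of auxiliary storage is used; nothing grows with n.
Time complexity: O(n).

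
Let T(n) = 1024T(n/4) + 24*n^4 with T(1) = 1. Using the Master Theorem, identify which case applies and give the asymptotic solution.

a=1024, b=4, f(n)=24*n^4.
log_4(1024) = 5 > 4.
Since f(n) = O(n^4) is polynomially smaller than n^5, Case 1 applies.
T(n) = Theta(n^5).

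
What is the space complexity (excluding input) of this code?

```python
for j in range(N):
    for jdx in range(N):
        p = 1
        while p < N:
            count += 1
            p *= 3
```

Space complexity: O(1).
Only a constant amount of auxiliary storage is used; nothing grows with n.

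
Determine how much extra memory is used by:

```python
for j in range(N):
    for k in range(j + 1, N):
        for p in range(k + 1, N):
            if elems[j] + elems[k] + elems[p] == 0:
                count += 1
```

Space complexity: O(1).
Only a constant amount of auxiliary storage is used; nothing grows with n.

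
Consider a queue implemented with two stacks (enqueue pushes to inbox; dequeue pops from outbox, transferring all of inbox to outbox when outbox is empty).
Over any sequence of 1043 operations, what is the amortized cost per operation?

Each element is pushed to inbox once, popped once, pushed to outbox once, and popped once: 4 unit operations over its lifetime. Over 1043 operations the total work is O(1043). Amortized O(1) per enqueue/dequeue.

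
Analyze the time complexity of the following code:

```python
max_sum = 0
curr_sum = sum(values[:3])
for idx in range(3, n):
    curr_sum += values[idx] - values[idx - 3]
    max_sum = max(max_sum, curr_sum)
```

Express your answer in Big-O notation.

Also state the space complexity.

Time complexity: O(n).
Space complexity: O(1).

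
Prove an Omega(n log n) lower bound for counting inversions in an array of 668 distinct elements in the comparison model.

Decision-tree argument: at any leaf, the comparisons made (with transitivity) must totally order all 668 elements -- otherwise some pair (i,j) is unordered, and an adversary can present two inputs agreeing on every comparison made but with that pair flipped, changing the inversion count by 1, so the leaf's output is wrong on one of them. Hence the tree has >= 668! leaves and height >= log_2(668!) = Omega(n log n). Modified merge sort achieves O(n log n).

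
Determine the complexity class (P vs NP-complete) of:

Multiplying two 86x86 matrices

This problem is in P: the schoolbook algorithm runs in O(n^3).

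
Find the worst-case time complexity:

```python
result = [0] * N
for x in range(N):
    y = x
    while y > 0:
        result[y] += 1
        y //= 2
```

Time complexity: O(n log n).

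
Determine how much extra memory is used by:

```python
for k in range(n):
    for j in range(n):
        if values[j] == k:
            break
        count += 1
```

Space complexity: O(1).
Only a constant amount of auxiliary storage is used; nothing grows with n.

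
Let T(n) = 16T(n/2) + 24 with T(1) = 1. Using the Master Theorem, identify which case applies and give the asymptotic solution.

a=16, b=2, f(n)=24.
log_2(16) = 4 > 0.
Since f(n) = O(n^0) is polynomially smaller than n^4, Case 1 applies.
T(n) = Theta(n^4).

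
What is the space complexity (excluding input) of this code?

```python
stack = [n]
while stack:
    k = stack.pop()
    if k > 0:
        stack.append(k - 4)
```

Space complexity: O(1).
Only a constant amount of auxiliary storage is used; nothing grows with n.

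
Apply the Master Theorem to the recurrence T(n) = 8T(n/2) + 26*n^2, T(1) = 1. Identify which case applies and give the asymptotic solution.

a=8, b=2, f(n)=26*n^2.
log_2(8) = 3 > 2.
Since f(n) = O(n^2) is polynomially smaller than n^3, Case 1 applies.
T(n) = Theta(n^3).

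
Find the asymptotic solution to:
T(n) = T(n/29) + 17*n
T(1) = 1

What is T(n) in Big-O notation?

Geometric series: 17*n*(1 + 1/29 + 1/29^2 + ...) = O(n). T(n) = O(n).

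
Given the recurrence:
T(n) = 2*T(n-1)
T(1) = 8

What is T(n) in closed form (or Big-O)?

Each step multiplies by 2. T(n) = T(1)*2^(n-1) = 8*2^(n-1).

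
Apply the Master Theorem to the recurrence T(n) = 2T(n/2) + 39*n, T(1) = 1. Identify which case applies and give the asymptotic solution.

a=2, b=2, f(n)=39*n.
log_2(2) = 1, so n^(log_b(a)) = n.
f(n) = Theta(n), so Case 2 applies.
T(n) = Theta(n log n).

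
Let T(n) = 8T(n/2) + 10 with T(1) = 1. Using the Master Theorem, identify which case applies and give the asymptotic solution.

a=8, b=2, f(n)=10.
log_2(8) = 3 > 0.
Since f(n) = O(n^0) is polynomially smaller than n^3, Case 1 applies.
T(n) = Theta(n^3).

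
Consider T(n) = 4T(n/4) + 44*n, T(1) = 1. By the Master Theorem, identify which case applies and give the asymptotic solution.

a=4, b=4, f(n)=44*n.
log_4(4) = 1, so n^(log_b(a)) = n.
f(n) = Theta(n), so Case 2 applies.
T(n) = Theta(n log n).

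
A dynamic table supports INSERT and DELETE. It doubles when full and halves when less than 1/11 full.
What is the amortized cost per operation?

Using potential function Phi = |2*num_items - table_size| when load > 1/2, and Phi = table_size/2 - num_items otherwise. The gap of 1/11 vs 1/2 for shrinking prevents thrashing. Both insert and delete have O(1) amortized cost.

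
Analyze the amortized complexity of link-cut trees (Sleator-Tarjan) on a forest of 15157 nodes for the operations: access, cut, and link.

Link-cut trees represent the forest using splay trees over preferred paths. With potential Phi = sum over nodes of log(size of virtual subtree), each access on 15157 nodes is O(log 15157) = O(log n) amortized by the splay-tree access lemma. Cut and link are O(1) plus one access.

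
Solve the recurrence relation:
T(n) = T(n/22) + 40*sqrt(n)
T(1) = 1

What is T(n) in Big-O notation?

Each level contributes sqrt(n/22^k). Geometric series with ratio 1/sqrt(22) < 1 sums to O(sqrt(n)).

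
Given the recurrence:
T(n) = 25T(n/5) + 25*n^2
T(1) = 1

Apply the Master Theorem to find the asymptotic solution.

a=25, b=5, f(n)=25*n^2. log_5(25) = 2. Case 2: T(n) = O(n^2 log n).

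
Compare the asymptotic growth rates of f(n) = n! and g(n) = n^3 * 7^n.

f(n) = n! grows faster: by Stirling n! ~ (n/e)^n sqrt(2*pi*n); (n/e)^n eventually dominates n^3 * 7^n.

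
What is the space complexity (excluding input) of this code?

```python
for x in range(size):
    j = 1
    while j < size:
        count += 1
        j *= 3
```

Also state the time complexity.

Space complexity: O(1).
Only a constant amount of auxiliary storage is used; nothing grows with n.
Time complexity: O(n log n).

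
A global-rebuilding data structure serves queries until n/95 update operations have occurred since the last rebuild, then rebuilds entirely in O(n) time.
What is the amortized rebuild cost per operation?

The O(n) rebuild is triggered by n/95 operations, so each contributes O(n)/(n/95) = O(95) = O(1) to the rebuild cost.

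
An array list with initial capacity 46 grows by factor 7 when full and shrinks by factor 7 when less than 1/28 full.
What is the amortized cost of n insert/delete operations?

Using potential function Phi = |7*size - capacity|. Resizing costs are offset by potential release. Amortized O(1) per operation.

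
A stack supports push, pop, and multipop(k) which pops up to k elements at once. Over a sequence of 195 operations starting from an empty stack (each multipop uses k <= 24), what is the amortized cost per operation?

Each element is pushed exactly once and popped at most once (whether by pop or as part of a multipop). So the total number of individual pops over the whole sequence is at most the number of pushes, which is at most 195. Total work <= 2 * 195, hence O(1) amortized per operation.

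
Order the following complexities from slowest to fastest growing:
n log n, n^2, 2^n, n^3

Ordered by growth rate: n log n < n^2 < n^3 < 2^n.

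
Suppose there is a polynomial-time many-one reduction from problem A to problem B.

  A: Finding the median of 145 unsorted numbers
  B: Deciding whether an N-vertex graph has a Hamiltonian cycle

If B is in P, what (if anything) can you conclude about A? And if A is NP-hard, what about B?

A poly-time reduction A <=_p B means any A-instance can be transformed to a B-instance in poly time.
If B is in P: compose the reduction with B's poly-time algorithm to solve A in poly time, so A is in P.
If A is NP-hard: every NP problem reduces to A, which reduces to B; composing reductions, every NP problem reduces to B, so B is NP-hard.
(Here in fact A is P and B is NP-complete.)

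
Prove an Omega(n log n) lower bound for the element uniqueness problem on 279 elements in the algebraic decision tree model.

In the algebraic decision tree model, element uniqueness on 279 elements is equivalent to determining which cell of an arrangement of C(279,2) = 38781 hyperplanes x_i = x_j contains the input point. Ben-Or's theorem shows this requires Omega(n log n).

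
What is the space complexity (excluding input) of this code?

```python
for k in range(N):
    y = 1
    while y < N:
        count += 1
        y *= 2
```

Space complexity: O(1).
Only a constant amount of auxiliary storage is used; nothing grows with n.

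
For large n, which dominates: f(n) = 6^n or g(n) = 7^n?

g(n) = 7^n grows faster: (7/6)^n -> infinity since 7/6 > 1.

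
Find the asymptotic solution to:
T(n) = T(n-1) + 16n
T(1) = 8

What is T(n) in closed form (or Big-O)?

Unrolling: T(n) = 8 + 16*(2 + 3 + ... + n) = 8 + 16*(n(n+1)/2 - 1) = O(n^2).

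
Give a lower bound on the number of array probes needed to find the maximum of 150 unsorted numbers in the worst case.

Adversary: any unprobed cell could hold a value larger than everything seen so far. If fewer than 150 cells are probed, the adversary places the max in an unprobed cell. So all 150 cells must be examined; together with 150-1 comparisons this is tight.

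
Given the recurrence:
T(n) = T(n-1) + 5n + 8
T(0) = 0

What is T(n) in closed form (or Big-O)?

Dominant term in sum is 5*sum(i, i=1..n) = 5*n*(n+1)/2 = O(n^2).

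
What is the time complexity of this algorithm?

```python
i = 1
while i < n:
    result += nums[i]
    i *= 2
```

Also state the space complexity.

Time complexity: O(log n).
Space complexity: O(1).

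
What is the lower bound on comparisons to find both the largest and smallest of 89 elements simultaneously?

Pair elements first (floor(89/2) comparisons), then find max among winners and min among losers. Total: ceil(3*89/2) - 2 = 132 comparisons.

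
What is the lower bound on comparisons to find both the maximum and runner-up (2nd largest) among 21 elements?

Lower bound: finding the max needs 21-1 comparisons. By an adversary weight-doubling argument, the maximum element must personally win at least ceil(log_2(21)) = 5 comparisons in any correct algorithm. The 2nd largest is among those 5 direct losers, and distinguishing it requires 5-1 more comparisons. Total >= 21-1 + 5-1 = 24. A balanced tournament achieves this bound exactly.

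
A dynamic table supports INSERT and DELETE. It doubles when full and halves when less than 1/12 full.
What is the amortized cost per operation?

Using potential function Phi = |2*num_items - table_size| when load > 1/2, and Phi = table_size/2 - num_items otherwise. The gap of 1/12 vs 1/2 for shrinking prevents thrashing. Both insert and delete have O(1) amortized cost.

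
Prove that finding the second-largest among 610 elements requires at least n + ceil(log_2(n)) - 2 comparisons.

Lower bound (adversary): identifying the maximum requires 610-1 comparisons (each eliminates one candidate). Assign weight 1 to each element; on each comparison the adversary lets the heavier side win and gives it the loser's weight. The max ends with weight 610, but each comparison it wins at most doubles its weight, so the max must win >= ceil(log_2(610)) = 10 comparisons. The second-largest is one of those 10 direct losers to the max, and identifying which one is largest needs >= 10-1 further comparisons. Total >= 610-1 + 10-1 = 618.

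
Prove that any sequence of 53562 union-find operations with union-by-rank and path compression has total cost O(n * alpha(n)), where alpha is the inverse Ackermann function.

Using Tarjan's analysis with rank-based potential function. Union-by-rank keeps tree height O(log n). Path compression flattens paths during find. For n = 53562 operations, total cost is O(n * alpha(n)), effectively O(n) since alpha grows incredibly slowly.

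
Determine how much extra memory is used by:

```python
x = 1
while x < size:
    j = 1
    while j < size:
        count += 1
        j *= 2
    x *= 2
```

Space complexity: O(1).
Only a constant amount of auxiliary storage is used; nothing grows with n.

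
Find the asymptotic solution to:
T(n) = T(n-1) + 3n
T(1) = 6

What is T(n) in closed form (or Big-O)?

Unrolling: T(n) = 6 + 3*(2 + 3 + ... + n) = 6 + 3*(n(n+1)/2 - 1) = O(n^2).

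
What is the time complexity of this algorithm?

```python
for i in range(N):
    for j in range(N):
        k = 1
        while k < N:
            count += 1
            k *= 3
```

Time complexity: O(n^2 log n).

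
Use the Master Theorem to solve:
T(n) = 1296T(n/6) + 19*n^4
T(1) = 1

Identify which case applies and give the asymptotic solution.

a=1296, b=6, f(n)=19*n^4.
log_6(1296) = 4, so n^(log_b(a)) = n^4.
f(n) = Theta(n^4), so Case 2 applies.
T(n) = Theta(n^4 log n).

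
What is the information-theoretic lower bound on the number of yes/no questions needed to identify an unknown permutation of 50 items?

There are 50! = 30414093201713378043612608166064768844377641568960512000000000000 permutations. Each yes/no question gives at most 1 bit, so at least ceil(log_2(30414093201713378043612608166064768844377641568960512000000000000)) = 215 questions are needed.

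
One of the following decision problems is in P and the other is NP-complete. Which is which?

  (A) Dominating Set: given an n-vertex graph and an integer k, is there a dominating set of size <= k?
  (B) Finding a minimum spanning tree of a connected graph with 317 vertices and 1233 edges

(A) is NP-complete: reduces from Set Cover (with k part of the input).
(B) is P: Kruskal's / Prim's algorithms run in polynomial time.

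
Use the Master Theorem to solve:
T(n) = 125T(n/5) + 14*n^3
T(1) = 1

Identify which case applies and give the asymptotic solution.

a=125, b=5, f(n)=14*n^3.
log_5(125) = 3, so n^(log_b(a)) = n^3.
f(n) = Theta(n^3), so Case 2 applies.
T(n) = Theta(n^3 log n).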